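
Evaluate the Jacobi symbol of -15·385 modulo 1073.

By multiplicativity, (-15·385/1073) = (-15/1073)·(385/1073).
First factor (-15/1073):
(-15/1073)
  = (1058/1073)    [-15 ≡ 1058 mod 1073]
  = (529/1073)    [1073 ≡ 1 mod 8 ⇒ (2/1073) = +1]
  = (1073/529)    [QR: 529 ≡ 1 mod 4, sign kept]
  = (15/529)    [1073 ≡ 15 mod 529]
  = (529/15)    [QR: 529 ≡ 1 mod 4, sign kept]
  = (4/15)    [529 ≡ 4 mod 15]
  = (1/15)    [15 ≡ 7 mod 8 ⇒ (2/15)^2 = +1]
  = 1    [(1/15) = 1]
Second factor (385/1073):
(385/1073)
  = (1073/385)    [QR: 385 ≡ 1 mod 4, sign kept]
  = (303/385)    [1073 ≡ 303 mod 385]
  = (385/303)    [QR: 385 ≡ 1 mod 4, sign kept]
  = (82/303)    [385 ≡ 82 mod 303]
  = (41/303)    [303 ≡ 7 mod 8 ⇒ (2/303) = +1]
  = (303/41)    [QR: 41 ≡ 1 mod 4, sign kept]
  = (16/41)    [303 ≡ 16 mod 41]
  = (1/41)    [41 ≡ 1 mod 8 ⇒ (2/41)^4 = +1]
  = 1    [(1/41) = 1]
Product: (1)·(1) = 1.

1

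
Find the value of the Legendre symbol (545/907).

-1

545 ≡ 1 (mod 4), so quadratic reciprocity gives (545/907) = (907/545). Reduce: 907 ≡ 362 (mod 545). Now have (362/545).
Factor out 2: 362 = 2·181. Since 545 ≡ 1 (mod 8), (2/545) = +1. Now have (181/545).
181 ≡ 1 (mod 4), so quadratic reciprocity gives (181/545) = (545/181). Reduce: 545 ≡ 2 (mod 181). Now have (2/181).
Factor out 2: 2 = 2. Since 181 ≡ 5 (mod 8), (2/181) = -1. Now have -(1/181).
(1/181) = 1. Collecting the sign factors: -1.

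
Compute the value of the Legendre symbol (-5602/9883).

(-5602/9883)
  = (4281/9883)    [-5602 ≡ 4281 mod 9883]
  = (9883/4281)    [QR: 4281 ≡ 1 mod 4, sign kept]
  = (1321/4281)    [9883 ≡ 1321 mod 4281]
  = (4281/1321)    [QR: 1321 ≡ 1 mod 4, sign kept]
  = (318/1321)    [4281 ≡ 318 mod 1321]
  = (159/1321)    [1321 ≡ 1 mod 8 ⇒ (2/1321) = +1]
  = (1321/159)    [QR: 1321 ≡ 1 mod 4, sign kept]
  = (49/159)    [1321 ≡ 49 mod 159]
  = (159/49)    [QR: 49 ≡ 1 mod 4, sign kept]
  = (12/49)    [159 ≡ 12 mod 49]
  = (3/49)    [49 ≡ 1 mod 8 ⇒ (2/49)^2 = +1]
  = (49/3)    [QR: 49 ≡ 1 mod 4, sign kept]
  = (1/3)    [49 ≡ 1 mod 3]
  = 1    [(1/3) = 1]

1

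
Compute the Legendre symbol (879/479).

1

Reduce the numerator: 879 ≡ 400 (mod 479), so (879/479) = (400/479).
Factor out 2: 400 = 2^4·25. Since 479 ≡ 7 (mod 8), (2/479) = +1, and (2/479)^4 = +1. Now have (25/479).
25 ≡ 1 (mod 4), so quadratic reciprocity gives (25/479) = (479/25). Reduce: 479 ≡ 4 (mod 25). Now have (4/25).
Factor out 2: 4 = 2^2. Since 25 ≡ 1 (mod 8), (2/25) = +1, and (2/25)^2 = +1. Now have (1/25).
(1/25) = 1. Collecting the sign factors: 1.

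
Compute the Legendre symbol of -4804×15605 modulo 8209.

-1

By multiplicativity, (-4804·15605/8209) = (-4804/8209)·(15605/8209).
First factor (-4804/8209):
Reduce the numerator: -4804 ≡ 3405 (mod 8209), so (-4804/8209) = (3405/8209).
3405 ≡ 1 (mod 4), so quadratic reciprocity gives (3405/8209) = (8209/3405). Reduce: 8209 ≡ 1399 (mod 3405). Now have (1399/3405).
3405 ≡ 1 (mod 4), so quadratic reciprocity gives (1399/3405) = (3405/1399). Reduce: 3405 ≡ 607 (mod 1399). Now have (607/1399).
Both 607 ≡ 3 and 1399 ≡ 3 (mod 4), so reciprocity gives (607/1399) = -(1399/607). Reduce: 1399 ≡ 185 (mod 607). Now have -(185/607).
185 ≡ 1 (mod 4), so quadratic reciprocity gives (185/607) = (607/185). Reduce: 607 ≡ 52 (mod 185). Now have -(52/185).
Factor out 2: 52 = 2^2·13. Since 185 ≡ 1 (mod 8), (2/185) = +1, and (2/185)^2 = +1. Now have -(13/185).
13 ≡ 1 (mod 4), so quadratic reciprocity gives (13/185) = (185/13). Reduce: 185 ≡ 3 (mod 13). Now have -(3/13).
13 ≡ 1 (mod 4), so quadratic reciprocity gives (3/13) = (13/3). Reduce: 13 ≡ 1 (mod 3). Now have -(1/3).
(1/3) = 1. Collecting the sign factors: -1.
Second factor (15605/8209):
Reduce the numerator: 15605 ≡ 7396 (mod 8209), so (15605/8209) = (7396/8209).
Factor out 2: 7396 = 2^2·1849. Since 8209 ≡ 1 (mod 8), (2/8209) = +1, and (2/8209)^2 = +1. Now have (1849/8209).
1849 ≡ 1 (mod 4), so quadratic reciprocity gives (1849/8209) = (8209/1849). Reduce: 8209 ≡ 813 (mod 1849). Now have (813/1849).
813 ≡ 1 (mod 4), so quadratic reciprocity gives (813/1849) = (1849/813). Reduce: 1849 ≡ 223 (mod 813). Now have (223/813).
813 ≡ 1 (mod 4), so quadratic reciprocity gives (223/813) = (813/223). Reduce: 813 ≡ 144 (mod 223). Now have (144/223).
Factor out 2: 144 = 2^4·9. Since 223 ≡ 7 (mod 8), (2/223) = +1, and (2/223)^4 = +1. Now have (9/223).
9 ≡ 1 (mod 4), so quadratic reciprocity gives (9/223) = (223/9). Reduce: 223 ≡ 7 (mod 9). Now have (7/9).
9 ≡ 1 (mod 4), so quadratic reciprocity gives (7/9) = (9/7). Reduce: 9 ≡ 2 (mod 7). Now have (2/7).
Factor out 2: 2 = 2. Since 7 ≡ 7 (mod 8), (2/7) = +1. Now have (1/7).
(1/7) = 1. Collecting the sign factors: 1.
Product: (-1)·(1) = -1.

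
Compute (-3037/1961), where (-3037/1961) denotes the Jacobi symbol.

1

(-3037/1961)
  = (885/1961)    [-3037 ≡ 885 mod 1961]
  = (1961/885)    [QR: 885 ≡ 1 mod 4, sign kept]
  = (191/885)    [1961 ≡ 191 mod 885]
  = (885/191)    [QR: 885 ≡ 1 mod 4, sign kept]
  = (121/191)    [885 ≡ 121 mod 191]
  = (191/121)    [QR: 121 ≡ 1 mod 4, sign kept]
  = (70/121)    [191 ≡ 70 mod 121]
  = (35/121)    [121 ≡ 1 mod 8 ⇒ (2/121) = +1]
  = (121/35)    [QR: 121 ≡ 1 mod 4, sign kept]
  = (16/35)    [121 ≡ 16 mod 35]
  = (1/35)    [35 ≡ 3 mod 8 ⇒ (2/35)^4 = +1]
  = 1    [(1/35) = 1]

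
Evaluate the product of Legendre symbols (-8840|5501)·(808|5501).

By multiplicativity, (-8840·808|5501) = (-8840|5501)·(808|5501).
First factor (-8840|5501):
(-8840|5501)
  = (8840|5501)    [5501 ≡ 1 mod 4 ⇒ (-1|5501) = +1]
  = (3339|5501)    [8840 ≡ 3339 mod 5501]
  = (5501|3339)    [QR: 5501 ≡ 1 mod 4, sign kept]
  = (2162|3339)    [5501 ≡ 2162 mod 3339]
  = -(1081|3339)    [3339 ≡ 3 mod 8 ⇒ (2|3339) = -1]
  = -(3339|1081)    [QR: 1081 ≡ 1 mod 4, sign kept]
  = -(96|1081)    [3339 ≡ 96 mod 1081]
  = -(3|1081)    [1081 ≡ 1 mod 8 ⇒ (2|1081)^5 = +1]
  = -(1081|3)    [QR: 1081 ≡ 1 mod 4, sign kept]
  = -(1|3)    [1081 ≡ 1 mod 3]
  = -1    [(1|3) = 1]
Second factor (808|5501):
(808|5501)
  = -(101|5501)    [5501 ≡ 5 mod 8 ⇒ (2|5501)^3 = -1]
  = -(5501|101)    [QR: 101 ≡ 1 mod 4, sign kept]
  = -(47|101)    [5501 ≡ 47 mod 101]
  = -(101|47)    [QR: 101 ≡ 1 mod 4, sign kept]
  = -(7|47)    [101 ≡ 7 mod 47]
  = (47|7)    [QR: both ≡ 3 mod 4, sign flips]
  = (5|7)    [47 ≡ 5 mod 7]
  = (7|5)    [QR: 5 ≡ 1 mod 4, sign kept]
  = (2|5)    [7 ≡ 2 mod 5]
  = -(1|5)    [5 ≡ 5 mod 8 ⇒ (2|5) = -1]
  = -1    [(1|5) = 1]
Product: (-1)·(-1) = 1.

1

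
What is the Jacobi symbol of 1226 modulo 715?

Reduce the numerator: 1226 ≡ 511 (mod 715), so (1226 / 715) = (511 / 715).
Both 511 ≡ 3 and 715 ≡ 3 (mod 4), so reciprocity gives (511 / 715) = -(715 / 511). Reduce: 715 ≡ 204 (mod 511). Now have -(204 / 511).
Factor out 2: 204 = 2^2·51. Since 511 ≡ 7 (mod 8), (2 / 511) = +1, and (2 / 511)^2 = +1. Now have -(51 / 511).
Both 51 ≡ 3 and 511 ≡ 3 (mod 4), so reciprocity gives (51 / 511) = -(511 / 51). Reduce: 511 ≡ 1 (mod 51). Now have (1 / 51).
(1 / 51) = 1. Collecting the sign factors: 1.

1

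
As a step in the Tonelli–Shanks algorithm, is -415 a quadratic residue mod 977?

(-415/977)
  = (562/977)    [-415 ≡ 562 mod 977]
  = (281/977)    [977 ≡ 1 mod 8 ⇒ (2/977) = +1]
  = (977/281)    [QR: 281 ≡ 1 mod 4, sign kept]
  = (134/281)    [977 ≡ 134 mod 281]
  = (67/281)    [281 ≡ 1 mod 8 ⇒ (2/281) = +1]
  = (281/67)    [QR: 281 ≡ 1 mod 4, sign kept]
  = (13/67)    [281 ≡ 13 mod 67]
  = (67/13)    [QR: 13 ≡ 1 mod 4, sign kept]
  = (2/13)    [67 ≡ 2 mod 13]
  = -(1/13)    [13 ≡ 5 mod 8 ⇒ (2/13) = -1]
  = -1    [(1/13) = 1]
The Legendre symbol is -1, so x^2 ≡ -415 (mod 977) has no solution.

no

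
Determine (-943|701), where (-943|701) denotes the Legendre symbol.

(-943|701)
  = (459|701)    [-943 ≡ 459 mod 701]
  = (701|459)    [QR: 701 ≡ 1 mod 4, sign kept]
  = (242|459)    [701 ≡ 242 mod 459]
  = -(121|459)    [459 ≡ 3 mod 8 ⇒ (2|459) = -1]
  = -(459|121)    [QR: 121 ≡ 1 mod 4, sign kept]
  = -(96|121)    [459 ≡ 96 mod 121]
  = -(3|121)    [121 ≡ 1 mod 8 ⇒ (2|121)^5 = +1]
  = -(121|3)    [QR: 121 ≡ 1 mod 4, sign kept]
  = -(1|3)    [121 ≡ 1 mod 3]
  = -1    [(1|3) = 1]

-1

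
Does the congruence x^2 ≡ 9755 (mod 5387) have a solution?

yes

(9755|5387)
  = (4368|5387)    [9755 ≡ 4368 mod 5387]
  = (273|5387)    [5387 ≡ 3 mod 8 ⇒ (2|5387)^4 = +1]
  = (5387|273)    [QR: 273 ≡ 1 mod 4, sign kept]
  = (200|273)    [5387 ≡ 200 mod 273]
  = (25|273)    [273 ≡ 1 mod 8 ⇒ (2|273)^3 = +1]
  = (273|25)    [QR: 25 ≡ 1 mod 4, sign kept]
  = (23|25)    [273 ≡ 23 mod 25]
  = (25|23)    [QR: 25 ≡ 1 mod 4, sign kept]
  = (2|23)    [25 ≡ 2 mod 23]
  = (1|23)    [23 ≡ 7 mod 8 ⇒ (2|23) = +1]
  = 1    [(1|23) = 1]
(9755|5387) = 1, and 5387 is prime, so 9755 is a quadratic residue mod 5387.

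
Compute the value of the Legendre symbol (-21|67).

-1

(-21|67)
  = (46|67)    [-21 ≡ 46 mod 67]
  = -(23|67)    [67 ≡ 3 mod 8 ⇒ (2|67) = -1]
  = (67|23)    [QR: both ≡ 3 mod 4, sign flips]
  = (21|23)    [67 ≡ 21 mod 23]
  = (23|21)    [QR: 21 ≡ 1 mod 4, sign kept]
  = (2|21)    [23 ≡ 2 mod 21]
  = -(1|21)    [21 ≡ 5 mod 8 ⇒ (2|21) = -1]
  = -1    [(1|21) = 1]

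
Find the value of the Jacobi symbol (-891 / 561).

(-891 / 561)
  = (231 / 561)    [-891 ≡ 231 mod 561]
  = (561 / 231)    [QR: 561 ≡ 1 mod 4, sign kept]
  = (99 / 231)    [561 ≡ 99 mod 231]
  = -(231 / 99)    [QR: both ≡ 3 mod 4, sign flips]
  = -(33 / 99)    [231 ≡ 33 mod 99]
  = -(99 / 33)    [QR: 33 ≡ 1 mod 4, sign kept]
  = -(0 / 33)    [99 ≡ 0 mod 33]
  = 0    [numerator 0, gcd > 1]

0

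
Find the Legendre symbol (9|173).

1

9 ≡ 1 (mod 4), so quadratic reciprocity gives (9|173) = (173|9). Reduce: 173 ≡ 2 (mod 9). Now have (2|9).
Factor out 2: 2 = 2. Since 9 ≡ 1 (mod 8), (2|9) = +1. Now have (1|9).
(1|9) = 1. Collecting the sign factors: 1.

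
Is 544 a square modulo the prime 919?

Factor out 2: 544 = 2^5·17. Since 919 ≡ 7 (mod 8), (2/919) = +1, and (2/919)^5 = +1. Now have (17/919).
17 ≡ 1 (mod 4), so quadratic reciprocity gives (17/919) = (919/17). Reduce: 919 ≡ 1 (mod 17). Now have (1/17).
(1/17) = 1. Collecting the sign factors: 1.
The Legendre symbol is 1, so x^2 ≡ 544 (mod 919) has solution.

yes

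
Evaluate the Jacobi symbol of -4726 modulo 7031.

-1

Reduce the numerator: -4726 ≡ 2305 (mod 7031), so (-4726|7031) = (2305|7031).
2305 ≡ 1 (mod 4), so quadratic reciprocity gives (2305|7031) = (7031|2305). Reduce: 7031 ≡ 116 (mod 2305). Now have (116|2305).
Factor out 2: 116 = 2^2·29. Since 2305 ≡ 1 (mod 8), (2|2305) = +1, and (2|2305)^2 = +1. Now have (29|2305).
29 ≡ 1 (mod 4), so quadratic reciprocity gives (29|2305) = (2305|29). Reduce: 2305 ≡ 14 (mod 29). Now have (14|29).
Factor out 2: 14 = 2·7. Since 29 ≡ 5 (mod 8), (2|29) = -1. Now have -(7|29).
29 ≡ 1 (mod 4), so quadratic reciprocity gives (7|29) = (29|7). Reduce: 29 ≡ 1 (mod 7). Now have -(1|7).
(1|7) = 1. Collecting the sign factors: -1.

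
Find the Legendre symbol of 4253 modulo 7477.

-1

4253 ≡ 1 (mod 4), so quadratic reciprocity gives (4253/7477) = (7477/4253). Reduce: 7477 ≡ 3224 (mod 4253). Now have (3224/4253).
Factor out 2: 3224 = 2^3·403. Since 4253 ≡ 5 (mod 8), (2/4253) = -1, and (2/4253)^3 = -1. Now have -(403/4253).
4253 ≡ 1 (mod 4), so quadratic reciprocity gives (403/4253) = (4253/403). Reduce: 4253 ≡ 223 (mod 403). Now have -(223/403).
Both 223 ≡ 3 and 403 ≡ 3 (mod 4), so reciprocity gives (223/403) = -(403/223). Reduce: 403 ≡ 180 (mod 223). Now have (180/223).
Factor out 2: 180 = 2^2·45. Since 223 ≡ 7 (mod 8), (2/223) = +1, and (2/223)^2 = +1. Now have (45/223).
45 ≡ 1 (mod 4), so quadratic reciprocity gives (45/223) = (223/45). Reduce: 223 ≡ 43 (mod 45). Now have (43/45).
45 ≡ 1 (mod 4), so quadratic reciprocity gives (43/45) = (45/43). Reduce: 45 ≡ 2 (mod 43). Now have (2/43).
Factor out 2: 2 = 2. Since 43 ≡ 3 (mod 8), (2/43) = -1. Now have -(1/43).
(1/43) = 1. Collecting the sign factors: -1.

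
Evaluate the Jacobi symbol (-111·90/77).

-1

By multiplicativity, (-111·90/77) = (-111/77)·(90/77).
First factor (-111/77):
Reduce the numerator: -111 ≡ 43 (mod 77), so (-111/77) = (43/77).
77 ≡ 1 (mod 4), so quadratic reciprocity gives (43/77) = (77/43). Reduce: 77 ≡ 34 (mod 43). Now have (34/43).
Factor out 2: 34 = 2·17. Since 43 ≡ 3 (mod 8), (2/43) = -1. Now have -(17/43).
17 ≡ 1 (mod 4), so quadratic reciprocity gives (17/43) = (43/17). Reduce: 43 ≡ 9 (mod 17). Now have -(9/17).
9 ≡ 1 (mod 4), so quadratic reciprocity gives (9/17) = (17/9). Reduce: 17 ≡ 8 (mod 9). Now have -(8/9).
Factor out 2: 8 = 2^3. Since 9 ≡ 1 (mod 8), (2/9) = +1, and (2/9)^3 = +1. Now have -(1/9).
(1/9) = 1. Collecting the sign factors: -1.
Second factor (90/77):
Reduce the numerator: 90 ≡ 13 (mod 77), so (90/77) = (13/77).
13 ≡ 1 (mod 4), so quadratic reciprocity gives (13/77) = (77/13). Reduce: 77 ≡ 12 (mod 13). Now have (12/13).
Factor out 2: 12 = 2^2·3. Since 13 ≡ 5 (mod 8), (2/13) = -1, and (2/13)^2 = +1. Now have (3/13).
13 ≡ 1 (mod 4), so quadratic reciprocity gives (3/13) = (13/3). Reduce: 13 ≡ 1 (mod 3). Now have (1/3).
(1/3) = 1. Collecting the sign factors: 1.
Product: (-1)·(1) = -1.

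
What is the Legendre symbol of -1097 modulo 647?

(-1097/647)
  = -(1097/647)    [647 ≡ 3 mod 4 ⇒ (-1/647) = -1]
  = -(450/647)    [1097 ≡ 450 mod 647]
  = -(225/647)    [647 ≡ 7 mod 8 ⇒ (2/647) = +1]
  = -(647/225)    [QR: 225 ≡ 1 mod 4, sign kept]
  = -(197/225)    [647 ≡ 197 mod 225]
  = -(225/197)    [QR: 197 ≡ 1 mod 4, sign kept]
  = -(28/197)    [225 ≡ 28 mod 197]
  = -(7/197)    [197 ≡ 5 mod 8 ⇒ (2/197)^2 = +1]
  = -(197/7)    [QR: 197 ≡ 1 mod 4, sign kept]
  = -(1/7)    [197 ≡ 1 mod 7]
  = -1    [(1/7) = 1]

-1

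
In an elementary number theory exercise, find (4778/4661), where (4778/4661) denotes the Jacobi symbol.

(4778/4661)
  = (117/4661)    [4778 ≡ 117 mod 4661]
  = (4661/117)    [QR: 117 ≡ 1 mod 4, sign kept]
  = (98/117)    [4661 ≡ 98 mod 117]
  = -(49/117)    [117 ≡ 5 mod 8 ⇒ (2/117) = -1]
  = -(117/49)    [QR: 49 ≡ 1 mod 4, sign kept]
  = -(19/49)    [117 ≡ 19 mod 49]
  = -(49/19)    [QR: 49 ≡ 1 mod 4, sign kept]
  = -(11/19)    [49 ≡ 11 mod 19]
  = (19/11)    [QR: both ≡ 3 mod 4, sign flips]
  = (8/11)    [19 ≡ 8 mod 11]
  = -(1/11)    [11 ≡ 3 mod 8 ⇒ (2/11)^3 = -1]
  = -1    [(1/11) = 1]

-1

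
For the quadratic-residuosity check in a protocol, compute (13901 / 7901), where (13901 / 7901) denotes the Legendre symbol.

-1

(13901 / 7901)
  = (6000 / 7901)    [13901 ≡ 6000 mod 7901]
  = (375 / 7901)    [7901 ≡ 5 mod 8 ⇒ (2 / 7901)^4 = +1]
  = (7901 / 375)    [QR: 7901 ≡ 1 mod 4, sign kept]
  = (26 / 375)    [7901 ≡ 26 mod 375]
  = (13 / 375)    [375 ≡ 7 mod 8 ⇒ (2 / 375) = +1]
  = (375 / 13)    [QR: 13 ≡ 1 mod 4, sign kept]
  = (11 / 13)    [375 ≡ 11 mod 13]
  = (13 / 11)    [QR: 13 ≡ 1 mod 4, sign kept]
  = (2 / 11)    [13 ≡ 2 mod 11]
  = -(1 / 11)    [11 ≡ 3 mod 8 ⇒ (2 / 11) = -1]
  = -1    [(1 / 11) = 1]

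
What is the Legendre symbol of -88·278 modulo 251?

-1

By multiplicativity, (-88·278/251) = (-88/251)·(278/251).
First factor (-88/251):
Pull out -1: (-88/251) = (-1/251)·(88/251). Since 251 ≡ 3 (mod 4), (-1/251) = -1. Now have -(88/251).
Factor out 2: 88 = 2^3·11. Since 251 ≡ 3 (mod 8), (2/251) = -1, and (2/251)^3 = -1. Now have (11/251).
Both 11 ≡ 3 and 251 ≡ 3 (mod 4), so reciprocity gives (11/251) = -(251/11). Reduce: 251 ≡ 9 (mod 11). Now have -(9/11).
9 ≡ 1 (mod 4), so quadratic reciprocity gives (9/11) = (11/9). Reduce: 11 ≡ 2 (mod 9). Now have -(2/9).
Factor out 2: 2 = 2. Since 9 ≡ 1 (mod 8), (2/9) = +1. Now have -(1/9).
(1/9) = 1. Collecting the sign factors: -1.
Second factor (278/251):
Reduce the numerator: 278 ≡ 27 (mod 251), so (278/251) = (27/251).
Both 27 ≡ 3 and 251 ≡ 3 (mod 4), so reciprocity gives (27/251) = -(251/27). Reduce: 251 ≡ 8 (mod 27). Now have -(8/27).
Factor out 2: 8 = 2^3. Since 27 ≡ 3 (mod 8), (2/27) = -1, and (2/27)^3 = -1. Now have (1/27).
(1/27) = 1. Collecting the sign factors: 1.
Product: (-1)·(1) = -1.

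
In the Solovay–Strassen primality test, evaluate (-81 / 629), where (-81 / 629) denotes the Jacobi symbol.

(-81 / 629)
  = (548 / 629)    [-81 ≡ 548 mod 629]
  = (137 / 629)    [629 ≡ 5 mod 8 ⇒ (2 / 629)^2 = +1]
  = (629 / 137)    [QR: 137 ≡ 1 mod 4, sign kept]
  = (81 / 137)    [629 ≡ 81 mod 137]
  = (137 / 81)    [QR: 81 ≡ 1 mod 4, sign kept]
  = (56 / 81)    [137 ≡ 56 mod 81]
  = (7 / 81)    [81 ≡ 1 mod 8 ⇒ (2 / 81)^3 = +1]
  = (81 / 7)    [QR: 81 ≡ 1 mod 4, sign kept]
  = (4 / 7)    [81 ≡ 4 mod 7]
  = (1 / 7)    [7 ≡ 7 mod 8 ⇒ (2 / 7)^2 = +1]
  = 1    [(1 / 7) = 1]

1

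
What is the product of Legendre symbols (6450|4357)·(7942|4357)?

1

By multiplicativity, (6450·7942|4357) = (6450|4357)·(7942|4357).
First factor (6450|4357):
(6450|4357)
  = (2093|4357)    [6450 ≡ 2093 mod 4357]
  = (4357|2093)    [QR: 2093 ≡ 1 mod 4, sign kept]
  = (171|2093)    [4357 ≡ 171 mod 2093]
  = (2093|171)    [QR: 2093 ≡ 1 mod 4, sign kept]
  = (41|171)    [2093 ≡ 41 mod 171]
  = (171|41)    [QR: 41 ≡ 1 mod 4, sign kept]
  = (7|41)    [171 ≡ 7 mod 41]
  = (41|7)    [QR: 41 ≡ 1 mod 4, sign kept]
  = (6|7)    [41 ≡ 6 mod 7]
  = (3|7)    [7 ≡ 7 mod 8 ⇒ (2|7) = +1]
  = -(7|3)    [QR: both ≡ 3 mod 4, sign flips]
  = -(1|3)    [7 ≡ 1 mod 3]
  = -1    [(1|3) = 1]
Second factor (7942|4357):
(7942|4357)
  = (3585|4357)    [7942 ≡ 3585 mod 4357]
  = (4357|3585)    [QR: 3585 ≡ 1 mod 4, sign kept]
  = (772|3585)    [4357 ≡ 772 mod 3585]
  = (193|3585)    [3585 ≡ 1 mod 8 ⇒ (2|3585)^2 = +1]
  = (3585|193)    [QR: 193 ≡ 1 mod 4, sign kept]
  = (111|193)    [3585 ≡ 111 mod 193]
  = (193|111)    [QR: 193 ≡ 1 mod 4, sign kept]
  = (82|111)    [193 ≡ 82 mod 111]
  = (41|111)    [111 ≡ 7 mod 8 ⇒ (2|111) = +1]
  = (111|41)    [QR: 41 ≡ 1 mod 4, sign kept]
  = (29|41)    [111 ≡ 29 mod 41]
  = (41|29)    [QR: 29 ≡ 1 mod 4, sign kept]
  = (12|29)    [41 ≡ 12 mod 29]
  = (3|29)    [29 ≡ 5 mod 8 ⇒ (2|29)^2 = +1]
  = (29|3)    [QR: 29 ≡ 1 mod 4, sign kept]
  = (2|3)    [29 ≡ 2 mod 3]
  = -(1|3)    [3 ≡ 3 mod 8 ⇒ (2|3) = -1]
  = -1    [(1|3) = 1]
Product: (-1)·(-1) = 1.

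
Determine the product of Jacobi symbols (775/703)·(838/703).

By multiplicativity, (775·838/703) = (775/703)·(838/703).
First factor (775/703):
Reduce the numerator: 775 ≡ 72 (mod 703), so (775/703) = (72/703).
Factor out 2: 72 = 2^3·9. Since 703 ≡ 7 (mod 8), (2/703) = +1, and (2/703)^3 = +1. Now have (9/703).
9 ≡ 1 (mod 4), so quadratic reciprocity gives (9/703) = (703/9). Reduce: 703 ≡ 1 (mod 9). Now have (1/9).
(1/9) = 1. Collecting the sign factors: 1.
Second factor (838/703):
Reduce the numerator: 838 ≡ 135 (mod 703), so (838/703) = (135/703).
Both 135 ≡ 3 and 703 ≡ 3 (mod 4), so reciprocity gives (135/703) = -(703/135). Reduce: 703 ≡ 28 (mod 135). Now have -(28/135).
Factor out 2: 28 = 2^2·7. Since 135 ≡ 7 (mod 8), (2/135) = +1, and (2/135)^2 = +1. Now have -(7/135).
Both 7 ≡ 3 and 135 ≡ 3 (mod 4), so reciprocity gives (7/135) = -(135/7). Reduce: 135 ≡ 2 (mod 7). Now have (2/7).
Factor out 2: 2 = 2. Since 7 ≡ 7 (mod 8), (2/7) = +1. Now have (1/7).
(1/7) = 1. Collecting the sign factors: 1.
Product: (1)·(1) = 1.

1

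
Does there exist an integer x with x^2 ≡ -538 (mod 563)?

Reduce the numerator: -538 ≡ 25 (mod 563), so (-538/563) = (25/563).
25 ≡ 1 (mod 4), so quadratic reciprocity gives (25/563) = (563/25). Reduce: 563 ≡ 13 (mod 25). Now have (13/25).
13 ≡ 1 (mod 4), so quadratic reciprocity gives (13/25) = (25/13). Reduce: 25 ≡ 12 (mod 13). Now have (12/13).
Factor out 2: 12 = 2^2·3. Since 13 ≡ 5 (mod 8), (2/13) = -1, and (2/13)^2 = +1. Now have (3/13).
13 ≡ 1 (mod 4), so quadratic reciprocity gives (3/13) = (13/3). Reduce: 13 ≡ 1 (mod 3). Now have (1/3).
(1/3) = 1. Collecting the sign factors: 1.
The Legendre symbol is 1, so x^2 ≡ -538 (mod 563) has solution.

yes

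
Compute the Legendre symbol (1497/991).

(1497/991)
  = (506/991)    [1497 ≡ 506 mod 991]
  = (253/991)    [991 ≡ 7 mod 8 ⇒ (2/991) = +1]
  = (991/253)    [QR: 253 ≡ 1 mod 4, sign kept]
  = (232/253)    [991 ≡ 232 mod 253]
  = -(29/253)    [253 ≡ 5 mod 8 ⇒ (2/253)^3 = -1]
  = -(253/29)    [QR: 29 ≡ 1 mod 4, sign kept]
  = -(21/29)    [253 ≡ 21 mod 29]
  = -(29/21)    [QR: 21 ≡ 1 mod 4, sign kept]
  = -(8/21)    [29 ≡ 8 mod 21]
  = (1/21)    [21 ≡ 5 mod 8 ⇒ (2/21)^3 = -1]
  = 1    [(1/21) = 1]

1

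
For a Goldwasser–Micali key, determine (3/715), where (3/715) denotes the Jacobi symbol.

(3/715)
  = -(715/3)    [QR: both ≡ 3 mod 4, sign flips]
  = -(1/3)    [715 ≡ 1 mod 3]
  = -1    [(1/3) = 1]

-1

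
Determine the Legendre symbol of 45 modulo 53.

45 ≡ 1 (mod 4), so quadratic reciprocity gives (45 / 53) = (53 / 45). Reduce: 53 ≡ 8 (mod 45). Now have (8 / 45).
Factor out 2: 8 = 2^3. Since 45 ≡ 5 (mod 8), (2 / 45) = -1, and (2 / 45)^3 = -1. Now have -(1 / 45).
(1 / 45) = 1. Collecting the sign factors: -1.

-1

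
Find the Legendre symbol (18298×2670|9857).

By multiplicativity, (18298·2670|9857) = (18298|9857)·(2670|9857).
First factor (18298|9857):
Reduce the numerator: 18298 ≡ 8441 (mod 9857), so (18298|9857) = (8441|9857).
8441 ≡ 1 (mod 4), so quadratic reciprocity gives (8441|9857) = (9857|8441). Reduce: 9857 ≡ 1416 (mod 8441). Now have (1416|8441).
Factor out 2: 1416 = 2^3·177. Since 8441 ≡ 1 (mod 8), (2|8441) = +1, and (2|8441)^3 = +1. Now have (177|8441).
177 ≡ 1 (mod 4), so quadratic reciprocity gives (177|8441) = (8441|177). Reduce: 8441 ≡ 122 (mod 177). Now have (122|177).
Factor out 2: 122 = 2·61. Since 177 ≡ 1 (mod 8), (2|177) = +1. Now have (61|177).
61 ≡ 1 (mod 4), so quadratic reciprocity gives (61|177) = (177|61). Reduce: 177 ≡ 55 (mod 61). Now have (55|61).
61 ≡ 1 (mod 4), so quadratic reciprocity gives (55|61) = (61|55). Reduce: 61 ≡ 6 (mod 55). Now have (6|55).
Factor out 2: 6 = 2·3. Since 55 ≡ 7 (mod 8), (2|55) = +1. Now have (3|55).
Both 3 ≡ 3 and 55 ≡ 3 (mod 4), so reciprocity gives (3|55) = -(55|3). Reduce: 55 ≡ 1 (mod 3). Now have -(1|3).
(1|3) = 1. Collecting the sign factors: -1.
Second factor (2670|9857):
Factor out 2: 2670 = 2·1335. Since 9857 ≡ 1 (mod 8), (2|9857) = +1. Now have (1335|9857).
9857 ≡ 1 (mod 4), so quadratic reciprocity gives (1335|9857) = (9857|1335). Reduce: 9857 ≡ 512 (mod 1335). Now have (512|1335).
Factor out 2: 512 = 2^9. Since 1335 ≡ 7 (mod 8), (2|1335) = +1, and (2|1335)^9 = +1. Now have (1|1335).
(1|1335) = 1. Collecting the sign factors: 1.
Product: (-1)·(1) = -1.

-1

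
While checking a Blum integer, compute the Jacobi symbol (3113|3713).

-1

3113 ≡ 1 (mod 4), so quadratic reciprocity gives (3113|3713) = (3713|3113). Reduce: 3713 ≡ 600 (mod 3113). Now have (600|3113).
Factor out 2: 600 = 2^3·75. Since 3113 ≡ 1 (mod 8), (2|3113) = +1, and (2|3113)^3 = +1. Now have (75|3113).
3113 ≡ 1 (mod 4), so quadratic reciprocity gives (75|3113) = (3113|75). Reduce: 3113 ≡ 38 (mod 75). Now have (38|75).
Factor out 2: 38 = 2·19. Since 75 ≡ 3 (mod 8), (2|75) = -1. Now have -(19|75).
Both 19 ≡ 3 and 75 ≡ 3 (mod 4), so reciprocity gives (19|75) = -(75|19). Reduce: 75 ≡ 18 (mod 19). Now have (18|19).
Factor out 2: 18 = 2·9. Since 19 ≡ 3 (mod 8), (2|19) = -1. Now have -(9|19).
9 ≡ 1 (mod 4), so quadratic reciprocity gives (9|19) = (19|9). Reduce: 19 ≡ 1 (mod 9). Now have -(1|9).
(1|9) = 1. Collecting the sign factors: -1.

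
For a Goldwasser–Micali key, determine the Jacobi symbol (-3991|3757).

Reduce the numerator: -3991 ≡ 3523 (mod 3757), so (-3991|3757) = (3523|3757).
3757 ≡ 1 (mod 4), so quadratic reciprocity gives (3523|3757) = (3757|3523). Reduce: 3757 ≡ 234 (mod 3523). Now have (234|3523).
Factor out 2: 234 = 2·117. Since 3523 ≡ 3 (mod 8), (2|3523) = -1. Now have -(117|3523).
117 ≡ 1 (mod 4), so quadratic reciprocity gives (117|3523) = (3523|117). Reduce: 3523 ≡ 13 (mod 117). Now have -(13|117).
13 ≡ 1 (mod 4), so quadratic reciprocity gives (13|117) = (117|13). Reduce: 117 ≡ 0 (mod 13). Now have -(0|13).
The numerator is now 0 with denominator 13 > 1: the symbol is 0.

0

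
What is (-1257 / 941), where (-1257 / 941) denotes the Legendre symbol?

Pull out -1: (-1257 / 941) = (-1 / 941)·(1257 / 941). Since 941 ≡ 1 (mod 4), (-1 / 941) = +1. Now have (1257 / 941).
Reduce the numerator: 1257 ≡ 316 (mod 941), so (1257 / 941) = (316 / 941).
Factor out 2: 316 = 2^2·79. Since 941 ≡ 5 (mod 8), (2 / 941) = -1, and (2 / 941)^2 = +1. Now have (79 / 941).
941 ≡ 1 (mod 4), so quadratic reciprocity gives (79 / 941) = (941 / 79). Reduce: 941 ≡ 72 (mod 79). Now have (72 / 79).
Factor out 2: 72 = 2^3·9. Since 79 ≡ 7 (mod 8), (2 / 79) = +1, and (2 / 79)^3 = +1. Now have (9 / 79).
9 ≡ 1 (mod 4), so quadratic reciprocity gives (9 / 79) = (79 / 9). Reduce: 79 ≡ 7 (mod 9). Now have (7 / 9).
9 ≡ 1 (mod 4), so quadratic reciprocity gives (7 / 9) = (9 / 7). Reduce: 9 ≡ 2 (mod 7). Now have (2 / 7).
Factor out 2: 2 = 2. Since 7 ≡ 7 (mod 8), (2 / 7) = +1. Now have (1 / 7).
(1 / 7) = 1. Collecting the sign factors: 1.

1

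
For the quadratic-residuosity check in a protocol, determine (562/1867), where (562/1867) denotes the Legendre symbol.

Factor out 2: 562 = 2·281. Since 1867 ≡ 3 (mod 8), (2/1867) = -1. Now have -(281/1867).
281 ≡ 1 (mod 4), so quadratic reciprocity gives (281/1867) = (1867/281). Reduce: 1867 ≡ 181 (mod 281). Now have -(181/281).
181 ≡ 1 (mod 4), so quadratic reciprocity gives (181/281) = (281/181). Reduce: 281 ≡ 100 (mod 181). Now have -(100/181).
Factor out 2: 100 = 2^2·25. Since 181 ≡ 5 (mod 8), (2/181) = -1, and (2/181)^2 = +1. Now have -(25/181).
25 ≡ 1 (mod 4), so quadratic reciprocity gives (25/181) = (181/25). Reduce: 181 ≡ 6 (mod 25). Now have -(6/25).
Factor out 2: 6 = 2·3. Since 25 ≡ 1 (mod 8), (2/25) = +1. Now have -(3/25).
25 ≡ 1 (mod 4), so quadratic reciprocity gives (3/25) = (25/3). Reduce: 25 ≡ 1 (mod 3). Now have -(1/3).
(1/3) = 1. Collecting the sign factors: -1.

-1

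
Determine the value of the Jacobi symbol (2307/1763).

1

(2307/1763)
  = (544/1763)    [2307 ≡ 544 mod 1763]
  = -(17/1763)    [1763 ≡ 3 mod 8 ⇒ (2/1763)^5 = -1]
  = -(1763/17)    [QR: 17 ≡ 1 mod 4, sign kept]
  = -(12/17)    [1763 ≡ 12 mod 17]
  = -(3/17)    [17 ≡ 1 mod 8 ⇒ (2/17)^2 = +1]
  = -(17/3)    [QR: 17 ≡ 1 mod 4, sign kept]
  = -(2/3)    [17 ≡ 2 mod 3]
  = (1/3)    [3 ≡ 3 mod 8 ⇒ (2/3) = -1]
  = 1    [(1/3) = 1]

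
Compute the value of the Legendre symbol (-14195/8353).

1

(-14195/8353)
  = (14195/8353)    [8353 ≡ 1 mod 4 ⇒ (-1/8353) = +1]
  = (5842/8353)    [14195 ≡ 5842 mod 8353]
  = (2921/8353)    [8353 ≡ 1 mod 8 ⇒ (2/8353) = +1]
  = (8353/2921)    [QR: 2921 ≡ 1 mod 4, sign kept]
  = (2511/2921)    [8353 ≡ 2511 mod 2921]
  = (2921/2511)    [QR: 2921 ≡ 1 mod 4, sign kept]
  = (410/2511)    [2921 ≡ 410 mod 2511]
  = (205/2511)    [2511 ≡ 7 mod 8 ⇒ (2/2511) = +1]
  = (2511/205)    [QR: 205 ≡ 1 mod 4, sign kept]
  = (51/205)    [2511 ≡ 51 mod 205]
  = (205/51)    [QR: 205 ≡ 1 mod 4, sign kept]
  = (1/51)    [205 ≡ 1 mod 51]
  = 1    [(1/51) = 1]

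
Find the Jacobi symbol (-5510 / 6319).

Pull out -1: (-5510 / 6319) = (-1 / 6319)·(5510 / 6319). Since 6319 ≡ 3 (mod 4), (-1 / 6319) = -1. Now have -(5510 / 6319).
Factor out 2: 5510 = 2·2755. Since 6319 ≡ 7 (mod 8), (2 / 6319) = +1. Now have -(2755 / 6319).
Both 2755 ≡ 3 and 6319 ≡ 3 (mod 4), so reciprocity gives (2755 / 6319) = -(6319 / 2755). Reduce: 6319 ≡ 809 (mod 2755). Now have (809 / 2755).
809 ≡ 1 (mod 4), so quadratic reciprocity gives (809 / 2755) = (2755 / 809). Reduce: 2755 ≡ 328 (mod 809). Now have (328 / 809).
Factor out 2: 328 = 2^3·41. Since 809 ≡ 1 (mod 8), (2 / 809) = +1, and (2 / 809)^3 = +1. Now have (41 / 809).
41 ≡ 1 (mod 4), so quadratic reciprocity gives (41 / 809) = (809 / 41). Reduce: 809 ≡ 30 (mod 41). Now have (30 / 41).
Factor out 2: 30 = 2·15. Since 41 ≡ 1 (mod 8), (2 / 41) = +1. Now have (15 / 41).
41 ≡ 1 (mod 4), so quadratic reciprocity gives (15 / 41) = (41 / 15). Reduce: 41 ≡ 11 (mod 15). Now have (11 / 15).
Both 11 ≡ 3 and 15 ≡ 3 (mod 4), so reciprocity gives (11 / 15) = -(15 / 11). Reduce: 15 ≡ 4 (mod 11). Now have -(4 / 11).
Factor out 2: 4 = 2^2. Since 11 ≡ 3 (mod 8), (2 / 11) = -1, and (2 / 11)^2 = +1. Now have -(1 / 11).
(1 / 11) = 1. Collecting the sign factors: -1.

-1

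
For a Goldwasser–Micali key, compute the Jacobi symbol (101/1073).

-1

(101/1073)
  = (1073/101)    [QR: 101 ≡ 1 mod 4, sign kept]
  = (63/101)    [1073 ≡ 63 mod 101]
  = (101/63)    [QR: 101 ≡ 1 mod 4, sign kept]
  = (38/63)    [101 ≡ 38 mod 63]
  = (19/63)    [63 ≡ 7 mod 8 ⇒ (2/63) = +1]
  = -(63/19)    [QR: both ≡ 3 mod 4, sign flips]
  = -(6/19)    [63 ≡ 6 mod 19]
  = (3/19)    [19 ≡ 3 mod 8 ⇒ (2/19) = -1]
  = -(19/3)    [QR: both ≡ 3 mod 4, sign flips]
  = -(1/3)    [19 ≡ 1 mod 3]
  = -1    [(1/3) = 1]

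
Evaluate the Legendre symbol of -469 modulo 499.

(-469/499)
  = -(469/499)    [499 ≡ 3 mod 4 ⇒ (-1/499) = -1]
  = -(499/469)    [QR: 469 ≡ 1 mod 4, sign kept]
  = -(30/469)    [499 ≡ 30 mod 469]
  = (15/469)    [469 ≡ 5 mod 8 ⇒ (2/469) = -1]
  = (469/15)    [QR: 469 ≡ 1 mod 4, sign kept]
  = (4/15)    [469 ≡ 4 mod 15]
  = (1/15)    [15 ≡ 7 mod 8 ⇒ (2/15)^2 = +1]
  = 1    [(1/15) = 1]

1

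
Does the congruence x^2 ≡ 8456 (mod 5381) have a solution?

Reduce the numerator: 8456 ≡ 3075 (mod 5381), so (8456/5381) = (3075/5381).
5381 ≡ 1 (mod 4), so quadratic reciprocity gives (3075/5381) = (5381/3075). Reduce: 5381 ≡ 2306 (mod 3075). Now have (2306/3075).
Factor out 2: 2306 = 2·1153. Since 3075 ≡ 3 (mod 8), (2/3075) = -1. Now have -(1153/3075).
1153 ≡ 1 (mod 4), so quadratic reciprocity gives (1153/3075) = (3075/1153). Reduce: 3075 ≡ 769 (mod 1153). Now have -(769/1153).
769 ≡ 1 (mod 4), so quadratic reciprocity gives (769/1153) = (1153/769). Reduce: 1153 ≡ 384 (mod 769). Now have -(384/769).
Factor out 2: 384 = 2^7·3. Since 769 ≡ 1 (mod 8), (2/769) = +1, and (2/769)^7 = +1. Now have -(3/769).
769 ≡ 1 (mod 4), so quadratic reciprocity gives (3/769) = (769/3). Reduce: 769 ≡ 1 (mod 3). Now have -(1/3).
(1/3) = 1. Collecting the sign factors: -1.
The Legendre symbol is -1, so x^2 ≡ 8456 (mod 5381) has no solution.

no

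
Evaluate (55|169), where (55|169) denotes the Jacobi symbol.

169 ≡ 1 (mod 4), so quadratic reciprocity gives (55|169) = (169|55). Reduce: 169 ≡ 4 (mod 55). Now have (4|55).
Factor out 2: 4 = 2^2. Since 55 ≡ 7 (mod 8), (2|55) = +1, and (2|55)^2 = +1. Now have (1|55).
(1|55) = 1. Collecting the sign factors: 1.

1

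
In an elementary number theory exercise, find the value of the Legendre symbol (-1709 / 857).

Reduce the numerator: -1709 ≡ 5 (mod 857), so (-1709 / 857) = (5 / 857).
5 ≡ 1 (mod 4), so quadratic reciprocity gives (5 / 857) = (857 / 5). Reduce: 857 ≡ 2 (mod 5). Now have (2 / 5).
Factor out 2: 2 = 2. Since 5 ≡ 5 (mod 8), (2 / 5) = -1. Now have -(1 / 5).
(1 / 5) = 1. Collecting the sign factors: -1.

-1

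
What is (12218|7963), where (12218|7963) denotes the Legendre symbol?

1

(12218|7963)
  = (4255|7963)    [12218 ≡ 4255 mod 7963]
  = -(7963|4255)    [QR: both ≡ 3 mod 4, sign flips]
  = -(3708|4255)    [7963 ≡ 3708 mod 4255]
  = -(927|4255)    [4255 ≡ 7 mod 8 ⇒ (2|4255)^2 = +1]
  = (4255|927)    [QR: both ≡ 3 mod 4, sign flips]
  = (547|927)    [4255 ≡ 547 mod 927]
  = -(927|547)    [QR: both ≡ 3 mod 4, sign flips]
  = -(380|547)    [927 ≡ 380 mod 547]
  = -(95|547)    [547 ≡ 3 mod 8 ⇒ (2|547)^2 = +1]
  = (547|95)    [QR: both ≡ 3 mod 4, sign flips]
  = (72|95)    [547 ≡ 72 mod 95]
  = (9|95)    [95 ≡ 7 mod 8 ⇒ (2|95)^3 = +1]
  = (95|9)    [QR: 9 ≡ 1 mod 4, sign kept]
  = (5|9)    [95 ≡ 5 mod 9]
  = (9|5)    [QR: 5 ≡ 1 mod 4, sign kept]
  = (4|5)    [9 ≡ 4 mod 5]
  = (1|5)    [5 ≡ 5 mod 8 ⇒ (2|5)^2 = +1]
  = 1    [(1|5) = 1]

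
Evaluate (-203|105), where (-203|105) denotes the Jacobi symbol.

0

Pull out -1: (-203|105) = (-1|105)·(203|105). Since 105 ≡ 1 (mod 4), (-1|105) = +1. Now have (203|105).
Reduce the numerator: 203 ≡ 98 (mod 105), so (203|105) = (98|105).
Factor out 2: 98 = 2·49. Since 105 ≡ 1 (mod 8), (2|105) = +1. Now have (49|105).
49 ≡ 1 (mod 4), so quadratic reciprocity gives (49|105) = (105|49). Reduce: 105 ≡ 7 (mod 49). Now have (7|49).
49 ≡ 1 (mod 4), so quadratic reciprocity gives (7|49) = (49|7). Reduce: 49 ≡ 0 (mod 7). Now have (0|7).
The numerator is now 0 with denominator 7 > 1: the symbol is 0.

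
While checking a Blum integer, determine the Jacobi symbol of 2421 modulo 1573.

Reduce the numerator: 2421 ≡ 848 (mod 1573), so (2421/1573) = (848/1573).
Factor out 2: 848 = 2^4·53. Since 1573 ≡ 5 (mod 8), (2/1573) = -1, and (2/1573)^4 = +1. Now have (53/1573).
53 ≡ 1 (mod 4), so quadratic reciprocity gives (53/1573) = (1573/53). Reduce: 1573 ≡ 36 (mod 53). Now have (36/53).
Factor out 2: 36 = 2^2·9. Since 53 ≡ 5 (mod 8), (2/53) = -1, and (2/53)^2 = +1. Now have (9/53).
9 ≡ 1 (mod 4), so quadratic reciprocity gives (9/53) = (53/9). Reduce: 53 ≡ 8 (mod 9). Now have (8/9).
Factor out 2: 8 = 2^3. Since 9 ≡ 1 (mod 8), (2/9) = +1, and (2/9)^3 = +1. Now have (1/9).
(1/9) = 1. Collecting the sign factors: 1.

1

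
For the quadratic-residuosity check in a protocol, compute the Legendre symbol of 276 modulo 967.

1

Factor out 2: 276 = 2^2·69. Since 967 ≡ 7 (mod 8), (2/967) = +1, and (2/967)^2 = +1. Now have (69/967).
69 ≡ 1 (mod 4), so quadratic reciprocity gives (69/967) = (967/69). Reduce: 967 ≡ 1 (mod 69). Now have (1/69).
(1/69) = 1. Collecting the sign factors: 1.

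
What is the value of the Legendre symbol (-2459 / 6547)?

1

(-2459 / 6547)
  = -(2459 / 6547)    [6547 ≡ 3 mod 4 ⇒ (-1 / 6547) = -1]
  = (6547 / 2459)    [QR: both ≡ 3 mod 4, sign flips]
  = (1629 / 2459)    [6547 ≡ 1629 mod 2459]
  = (2459 / 1629)    [QR: 1629 ≡ 1 mod 4, sign kept]
  = (830 / 1629)    [2459 ≡ 830 mod 1629]
  = -(415 / 1629)    [1629 ≡ 5 mod 8 ⇒ (2 / 1629) = -1]
  = -(1629 / 415)    [QR: 1629 ≡ 1 mod 4, sign kept]
  = -(384 / 415)    [1629 ≡ 384 mod 415]
  = -(3 / 415)    [415 ≡ 7 mod 8 ⇒ (2 / 415)^7 = +1]
  = (415 / 3)    [QR: both ≡ 3 mod 4, sign flips]
  = (1 / 3)    [415 ≡ 1 mod 3]
  = 1    [(1 / 3) = 1]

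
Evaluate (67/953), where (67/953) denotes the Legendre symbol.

1

953 ≡ 1 (mod 4), so quadratic reciprocity gives (67/953) = (953/67). Reduce: 953 ≡ 15 (mod 67). Now have (15/67).
Both 15 ≡ 3 and 67 ≡ 3 (mod 4), so reciprocity gives (15/67) = -(67/15). Reduce: 67 ≡ 7 (mod 15). Now have -(7/15).
Both 7 ≡ 3 and 15 ≡ 3 (mod 4), so reciprocity gives (7/15) = -(15/7). Reduce: 15 ≡ 1 (mod 7). Now have (1/7).
(1/7) = 1. Collecting the sign factors: 1.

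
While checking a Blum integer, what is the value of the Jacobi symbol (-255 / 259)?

1

(-255 / 259)
  = -(255 / 259)    [259 ≡ 3 mod 4 ⇒ (-1 / 259) = -1]
  = (259 / 255)    [QR: both ≡ 3 mod 4, sign flips]
  = (4 / 255)    [259 ≡ 4 mod 255]
  = (1 / 255)    [255 ≡ 7 mod 8 ⇒ (2 / 255)^2 = +1]
  = 1    [(1 / 255) = 1]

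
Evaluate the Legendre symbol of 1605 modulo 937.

Reduce the numerator: 1605 ≡ 668 (mod 937), so (1605/937) = (668/937).
Factor out 2: 668 = 2^2·167. Since 937 ≡ 1 (mod 8), (2/937) = +1, and (2/937)^2 = +1. Now have (167/937).
937 ≡ 1 (mod 4), so quadratic reciprocity gives (167/937) = (937/167). Reduce: 937 ≡ 102 (mod 167). Now have (102/167).
Factor out 2: 102 = 2·51. Since 167 ≡ 7 (mod 8), (2/167) = +1. Now have (51/167).
Both 51 ≡ 3 and 167 ≡ 3 (mod 4), so reciprocity gives (51/167) = -(167/51). Reduce: 167 ≡ 14 (mod 51). Now have -(14/51).
Factor out 2: 14 = 2·7. Since 51 ≡ 3 (mod 8), (2/51) = -1. Now have (7/51).
Both 7 ≡ 3 and 51 ≡ 3 (mod 4), so reciprocity gives (7/51) = -(51/7). Reduce: 51 ≡ 2 (mod 7). Now have -(2/7).
Factor out 2: 2 = 2. Since 7 ≡ 7 (mod 8), (2/7) = +1. Now have -(1/7).
(1/7) = 1. Collecting the sign factors: -1.

-1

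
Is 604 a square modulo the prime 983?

yes

(604|983)
  = (151|983)    [983 ≡ 7 mod 8 ⇒ (2|983)^2 = +1]
  = -(983|151)    [QR: both ≡ 3 mod 4, sign flips]
  = -(77|151)    [983 ≡ 77 mod 151]
  = -(151|77)    [QR: 77 ≡ 1 mod 4, sign kept]
  = -(74|77)    [151 ≡ 74 mod 77]
  = (37|77)    [77 ≡ 5 mod 8 ⇒ (2|77) = -1]
  = (77|37)    [QR: 37 ≡ 1 mod 4, sign kept]
  = (3|37)    [77 ≡ 3 mod 37]
  = (37|3)    [QR: 37 ≡ 1 mod 4, sign kept]
  = (1|3)    [37 ≡ 1 mod 3]
  = 1    [(1|3) = 1]
(604|983) = 1, and 983 is prime, so 604 is a quadratic residue mod 983.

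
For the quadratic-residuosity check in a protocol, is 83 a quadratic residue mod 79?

Reduce the numerator: 83 ≡ 4 (mod 79), so (83/79) = (4/79).
Factor out 2: 4 = 2^2. Since 79 ≡ 7 (mod 8), (2/79) = +1, and (2/79)^2 = +1. Now have (1/79).
(1/79) = 1. Collecting the sign factors: 1.
(83/79) = 1, and 79 is prime, so 83 is a quadratic residue mod 79.

yes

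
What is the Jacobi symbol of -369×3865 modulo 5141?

-1

By multiplicativity, (-369·3865|5141) = (-369|5141)·(3865|5141).
First factor (-369|5141):
Reduce the numerator: -369 ≡ 4772 (mod 5141), so (-369|5141) = (4772|5141).
Factor out 2: 4772 = 2^2·1193. Since 5141 ≡ 5 (mod 8), (2|5141) = -1, and (2|5141)^2 = +1. Now have (1193|5141).
1193 ≡ 1 (mod 4), so quadratic reciprocity gives (1193|5141) = (5141|1193). Reduce: 5141 ≡ 369 (mod 1193). Now have (369|1193).
369 ≡ 1 (mod 4), so quadratic reciprocity gives (369|1193) = (1193|369). Reduce: 1193 ≡ 86 (mod 369). Now have (86|369).
Factor out 2: 86 = 2·43. Since 369 ≡ 1 (mod 8), (2|369) = +1. Now have (43|369).
369 ≡ 1 (mod 4), so quadratic reciprocity gives (43|369) = (369|43). Reduce: 369 ≡ 25 (mod 43). Now have (25|43).
25 ≡ 1 (mod 4), so quadratic reciprocity gives (25|43) = (43|25). Reduce: 43 ≡ 18 (mod 25). Now have (18|25).
Factor out 2: 18 = 2·9. Since 25 ≡ 1 (mod 8), (2|25) = +1. Now have (9|25).
9 ≡ 1 (mod 4), so quadratic reciprocity gives (9|25) = (25|9). Reduce: 25 ≡ 7 (mod 9). Now have (7|9).
9 ≡ 1 (mod 4), so quadratic reciprocity gives (7|9) = (9|7). Reduce: 9 ≡ 2 (mod 7). Now have (2|7).
Factor out 2: 2 = 2. Since 7 ≡ 7 (mod 8), (2|7) = +1. Now have (1|7).
(1|7) = 1. Collecting the sign factors: 1.
Second factor (3865|5141):
3865 ≡ 1 (mod 4), so quadratic reciprocity gives (3865|5141) = (5141|3865). Reduce: 5141 ≡ 1276 (mod 3865). Now have (1276|3865).
Factor out 2: 1276 = 2^2·319. Since 3865 ≡ 1 (mod 8), (2|3865) = +1, and (2|3865)^2 = +1. Now have (319|3865).
3865 ≡ 1 (mod 4), so quadratic reciprocity gives (319|3865) = (3865|319). Reduce: 3865 ≡ 37 (mod 319). Now have (37|319).
37 ≡ 1 (mod 4), so quadratic reciprocity gives (37|319) = (319|37). Reduce: 319 ≡ 23 (mod 37). Now have (23|37).
37 ≡ 1 (mod 4), so quadratic reciprocity gives (23|37) = (37|23). Reduce: 37 ≡ 14 (mod 23). Now have (14|23).
Factor out 2: 14 = 2·7. Since 23 ≡ 7 (mod 8), (2|23) = +1. Now have (7|23).
Both 7 ≡ 3 and 23 ≡ 3 (mod 4), so reciprocity gives (7|23) = -(23|7). Reduce: 23 ≡ 2 (mod 7). Now have -(2|7).
Factor out 2: 2 = 2. Since 7 ≡ 7 (mod 8), (2|7) = +1. Now have -(1|7).
(1|7) = 1. Collecting the sign factors: -1.
Product: (1)·(-1) = -1.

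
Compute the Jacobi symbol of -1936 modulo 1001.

0

(-1936 / 1001)
  = (66 / 1001)    [-1936 ≡ 66 mod 1001]
  = (33 / 1001)    [1001 ≡ 1 mod 8 ⇒ (2 / 1001) = +1]
  = (1001 / 33)    [QR: 33 ≡ 1 mod 4, sign kept]
  = (11 / 33)    [1001 ≡ 11 mod 33]
  = (33 / 11)    [QR: 33 ≡ 1 mod 4, sign kept]
  = (0 / 11)    [33 ≡ 0 mod 11]
  = 0    [numerator 0, gcd > 1]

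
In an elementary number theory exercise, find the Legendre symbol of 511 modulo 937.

-1

937 ≡ 1 (mod 4), so quadratic reciprocity gives (511 / 937) = (937 / 511). Reduce: 937 ≡ 426 (mod 511). Now have (426 / 511).
Factor out 2: 426 = 2·213. Since 511 ≡ 7 (mod 8), (2 / 511) = +1. Now have (213 / 511).
213 ≡ 1 (mod 4), so quadratic reciprocity gives (213 / 511) = (511 / 213). Reduce: 511 ≡ 85 (mod 213). Now have (85 / 213).
85 ≡ 1 (mod 4), so quadratic reciprocity gives (85 / 213) = (213 / 85). Reduce: 213 ≡ 43 (mod 85). Now have (43 / 85).
85 ≡ 1 (mod 4), so quadratic reciprocity gives (43 / 85) = (85 / 43). Reduce: 85 ≡ 42 (mod 43). Now have (42 / 43).
Factor out 2: 42 = 2·21. Since 43 ≡ 3 (mod 8), (2 / 43) = -1. Now have -(21 / 43).
21 ≡ 1 (mod 4), so quadratic reciprocity gives (21 / 43) = (43 / 21). Reduce: 43 ≡ 1 (mod 21). Now have -(1 / 21).
(1 / 21) = 1. Collecting the sign factors: -1.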